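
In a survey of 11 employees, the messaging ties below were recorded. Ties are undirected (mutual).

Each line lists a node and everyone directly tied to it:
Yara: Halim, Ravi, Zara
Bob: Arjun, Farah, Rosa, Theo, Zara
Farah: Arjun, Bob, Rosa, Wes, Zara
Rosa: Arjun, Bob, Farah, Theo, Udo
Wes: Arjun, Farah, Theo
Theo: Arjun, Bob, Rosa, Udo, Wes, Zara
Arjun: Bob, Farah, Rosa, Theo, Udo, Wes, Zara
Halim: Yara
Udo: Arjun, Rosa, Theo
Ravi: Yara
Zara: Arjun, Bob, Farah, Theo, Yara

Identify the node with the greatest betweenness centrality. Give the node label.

Zara

Unnormalized betweenness of each node: Arjun:98/15, Bob:6/5, Farah:3, Halim:0, Ravi:0, Rosa:31/30, Theo:35/6, Udo:0, Wes:1/5, Yara:17, Zara:106/5.
Zara has the largest value, 106/5, making it the main broker — the node through which the most shortest paths run.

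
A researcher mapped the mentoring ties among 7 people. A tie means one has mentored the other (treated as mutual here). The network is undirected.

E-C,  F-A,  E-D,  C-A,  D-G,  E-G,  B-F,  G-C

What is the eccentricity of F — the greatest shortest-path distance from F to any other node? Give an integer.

4

Distances from F: A:1, B:1, C:2, D:4, E:3, G:3.
The largest is 4 (to D), so the eccentricity of F is 4.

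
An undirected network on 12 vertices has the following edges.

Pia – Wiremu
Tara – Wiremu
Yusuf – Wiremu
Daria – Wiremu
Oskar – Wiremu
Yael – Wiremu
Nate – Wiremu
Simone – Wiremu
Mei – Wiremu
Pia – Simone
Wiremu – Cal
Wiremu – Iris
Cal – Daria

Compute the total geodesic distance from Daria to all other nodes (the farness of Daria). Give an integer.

20

Distances from Daria: Cal:1, Iris:2, Mei:2, Nate:2, Oskar:2, Pia:2, Simone:2, Tara:2, Wiremu:1, Yael:2, Yusuf:2.
Sum = 1 + 2 + 2 + 2 + 2 + 2 + 2 + 2 + 1 + 2 + 2 = 20.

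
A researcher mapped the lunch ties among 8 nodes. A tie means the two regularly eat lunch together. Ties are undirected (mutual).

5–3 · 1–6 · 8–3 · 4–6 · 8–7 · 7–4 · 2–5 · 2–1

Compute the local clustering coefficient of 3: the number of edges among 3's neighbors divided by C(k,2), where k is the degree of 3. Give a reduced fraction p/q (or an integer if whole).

0

3's neighbors: 5 and 8 (k = 2).
Possible neighbor pairs: C(2,2) = 1. Edges among them: none → e = 0.
Clustering(3) = 0/1.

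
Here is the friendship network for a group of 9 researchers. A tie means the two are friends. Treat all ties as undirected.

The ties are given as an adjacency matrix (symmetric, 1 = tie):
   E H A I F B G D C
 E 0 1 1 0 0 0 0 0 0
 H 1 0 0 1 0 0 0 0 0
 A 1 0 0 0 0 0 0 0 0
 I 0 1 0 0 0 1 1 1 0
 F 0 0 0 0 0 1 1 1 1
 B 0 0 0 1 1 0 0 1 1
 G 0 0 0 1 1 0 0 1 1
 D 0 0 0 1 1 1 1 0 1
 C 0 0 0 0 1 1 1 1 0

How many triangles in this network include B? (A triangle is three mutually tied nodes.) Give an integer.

4

B's neighbors: C, D, F, and I.
Neighbor pairs that are themselves tied: B–C–D; B–C–F; B–D–F; B–D–I. Each forms one triangle with B, for 4 in total.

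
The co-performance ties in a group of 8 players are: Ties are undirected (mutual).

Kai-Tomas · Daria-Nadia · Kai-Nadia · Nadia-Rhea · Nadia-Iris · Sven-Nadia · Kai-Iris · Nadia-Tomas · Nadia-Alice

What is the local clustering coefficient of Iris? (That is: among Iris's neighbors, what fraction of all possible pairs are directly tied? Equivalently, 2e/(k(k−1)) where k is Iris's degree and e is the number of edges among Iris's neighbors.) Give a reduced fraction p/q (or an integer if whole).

1

Iris's neighbors: Kai and Nadia (k = 2).
Possible neighbor pairs: C(2,2) = 1. Edges among them: Kai–Nadia → e = 1.
Clustering(Iris) = 1/1.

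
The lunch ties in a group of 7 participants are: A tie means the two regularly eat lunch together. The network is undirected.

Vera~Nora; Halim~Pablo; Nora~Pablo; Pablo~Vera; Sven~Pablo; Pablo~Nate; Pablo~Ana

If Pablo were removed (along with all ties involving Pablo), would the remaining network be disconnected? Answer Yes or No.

Removing Pablo leaves {Nate} with no path to {Nora and Vera}, so the network splits into 5 components. Pablo is a cut vertex.

Yes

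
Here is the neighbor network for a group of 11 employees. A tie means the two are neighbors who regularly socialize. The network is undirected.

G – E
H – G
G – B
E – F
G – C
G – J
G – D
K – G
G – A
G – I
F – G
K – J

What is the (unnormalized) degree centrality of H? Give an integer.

H is directly tied to G. That is 1 neighbor, so the degree of H is 1.

1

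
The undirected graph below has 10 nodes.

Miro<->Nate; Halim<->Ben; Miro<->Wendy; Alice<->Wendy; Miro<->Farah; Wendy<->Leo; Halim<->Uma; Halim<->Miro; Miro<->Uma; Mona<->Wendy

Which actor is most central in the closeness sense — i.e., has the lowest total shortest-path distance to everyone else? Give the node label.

Farness (sum of distances to all others) for each node — Alice:23, Ben:26, Farah:21, Halim:18, Leo:23, Miro:13, Mona:23, Nate:21, Uma:19, Wendy:15.
The smallest farness is 13, for Miro, so Miro has the highest closeness.

Miro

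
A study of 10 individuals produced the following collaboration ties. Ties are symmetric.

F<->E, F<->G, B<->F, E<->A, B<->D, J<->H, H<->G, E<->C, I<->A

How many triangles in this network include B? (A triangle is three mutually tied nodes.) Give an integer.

B's neighbors are D and F, but none of them are tied to each other, so no triangle contains B.

0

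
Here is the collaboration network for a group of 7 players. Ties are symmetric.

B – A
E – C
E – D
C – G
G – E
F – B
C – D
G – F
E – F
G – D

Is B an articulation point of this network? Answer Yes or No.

Yes

Removing B leaves {A} with no path to {C, D, E, F, and G}, so the network splits into 2 components. B is a cut vertex.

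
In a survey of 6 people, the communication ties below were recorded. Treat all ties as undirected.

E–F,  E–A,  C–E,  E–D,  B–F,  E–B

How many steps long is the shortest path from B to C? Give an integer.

2

One shortest route is B – E – C, which uses 2 edges, and B and C are not directly tied, so nothing shorter exists. So d(B,C) = 2.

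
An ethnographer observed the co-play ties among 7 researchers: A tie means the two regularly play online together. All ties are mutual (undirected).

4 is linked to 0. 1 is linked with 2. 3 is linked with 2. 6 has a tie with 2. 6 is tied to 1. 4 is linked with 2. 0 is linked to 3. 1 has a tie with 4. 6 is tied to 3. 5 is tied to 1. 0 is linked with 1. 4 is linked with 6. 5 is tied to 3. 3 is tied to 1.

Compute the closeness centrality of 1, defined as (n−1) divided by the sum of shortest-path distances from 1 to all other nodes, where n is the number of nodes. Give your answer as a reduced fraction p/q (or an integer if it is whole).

Distances from 1: 0:1, 2:1, 3:1, 4:1, 5:1, 6:1. Sum = 6.
n = 7, so closeness = 6/6 = 1.

1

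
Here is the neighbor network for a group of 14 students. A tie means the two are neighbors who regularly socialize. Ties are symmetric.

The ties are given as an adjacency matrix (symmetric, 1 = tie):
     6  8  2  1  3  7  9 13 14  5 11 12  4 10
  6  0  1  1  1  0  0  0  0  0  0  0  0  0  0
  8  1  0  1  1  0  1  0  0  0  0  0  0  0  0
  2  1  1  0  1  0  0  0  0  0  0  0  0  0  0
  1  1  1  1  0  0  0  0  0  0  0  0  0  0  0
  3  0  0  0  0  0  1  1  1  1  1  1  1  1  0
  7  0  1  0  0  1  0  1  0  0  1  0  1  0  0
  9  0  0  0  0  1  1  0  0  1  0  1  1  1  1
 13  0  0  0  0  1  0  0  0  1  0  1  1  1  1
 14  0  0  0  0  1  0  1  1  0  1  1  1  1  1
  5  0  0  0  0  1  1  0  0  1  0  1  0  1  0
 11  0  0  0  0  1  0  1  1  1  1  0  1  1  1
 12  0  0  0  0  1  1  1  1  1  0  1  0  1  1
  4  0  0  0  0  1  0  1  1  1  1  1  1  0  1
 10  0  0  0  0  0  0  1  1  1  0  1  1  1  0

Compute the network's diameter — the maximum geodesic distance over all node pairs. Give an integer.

Eccentricity of each node (its greatest distance to any other): 1:4, 2:4, 3:3, 4:4, 5:3, 6:4, 7:2, 8:3, 9:3, 10:4, 11:4, 12:3, 13:4, 14:4.
The maximum eccentricity is 4, realized for instance by the pair 6–13 via 6 – 8 – 7 – 3 – 13. So the diameter is 4.

4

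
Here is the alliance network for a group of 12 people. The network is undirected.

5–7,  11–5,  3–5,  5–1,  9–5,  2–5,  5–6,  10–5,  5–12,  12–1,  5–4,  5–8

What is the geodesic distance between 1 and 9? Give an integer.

2

One shortest route is 1 – 5 – 9, which uses 2 edges, and 1 and 9 are not directly tied, so nothing shorter exists. So d(1,9) = 2.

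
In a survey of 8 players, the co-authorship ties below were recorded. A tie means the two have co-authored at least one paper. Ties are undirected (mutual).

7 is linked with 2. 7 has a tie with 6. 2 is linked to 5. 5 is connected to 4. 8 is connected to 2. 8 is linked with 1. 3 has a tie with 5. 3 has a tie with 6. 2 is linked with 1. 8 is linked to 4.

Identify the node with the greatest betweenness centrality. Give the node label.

Unnormalized betweenness of each node: 1:0, 2:9, 3:2, 4:1, 5:6, 6:1, 7:3, 8:2.
2 has the largest value, 9, making it the main broker — the node through which the most shortest paths run.

2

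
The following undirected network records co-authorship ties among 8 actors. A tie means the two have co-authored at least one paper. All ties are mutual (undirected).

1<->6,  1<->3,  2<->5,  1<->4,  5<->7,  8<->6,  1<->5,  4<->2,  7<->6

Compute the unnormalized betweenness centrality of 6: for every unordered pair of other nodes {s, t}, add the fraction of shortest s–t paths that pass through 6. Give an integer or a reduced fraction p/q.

Pairs whose geodesics pass through 6 — 4–8: 1; 4–7: 1/3; 1–8: 1; 1–7: 1/2; 2–8: 3/3; 5–8: 2/2; 3–8: 1; 3–7: 1/2; 8–7: 1.
All other pairs contribute 0.
Summing the contributions gives betweenness(6) = 22/3.

22/3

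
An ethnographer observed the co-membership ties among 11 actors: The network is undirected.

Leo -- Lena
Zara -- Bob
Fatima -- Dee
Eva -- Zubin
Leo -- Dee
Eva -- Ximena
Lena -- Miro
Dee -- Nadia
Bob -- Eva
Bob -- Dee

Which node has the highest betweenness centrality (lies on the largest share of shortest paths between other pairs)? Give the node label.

Dee

Unnormalized betweenness of each node: Bob:27, Dee:32, Eva:17, Fatima:0, Lena:9, Leo:16, Miro:0, Nadia:0, Ximena:0, Zara:0, Zubin:0.
Dee has the largest value, 32, making it the main broker — the node through which the most shortest paths run.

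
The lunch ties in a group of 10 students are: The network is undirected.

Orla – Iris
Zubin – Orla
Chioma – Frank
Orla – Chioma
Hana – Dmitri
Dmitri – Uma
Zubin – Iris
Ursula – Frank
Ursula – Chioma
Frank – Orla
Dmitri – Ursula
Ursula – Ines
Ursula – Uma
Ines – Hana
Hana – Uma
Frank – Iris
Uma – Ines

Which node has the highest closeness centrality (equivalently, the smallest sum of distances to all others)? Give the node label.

Ursula

Farness (sum of distances to all others) for each node — Chioma:16, Dmitri:19, Frank:15, Hana:24, Ines:19, Iris:20, Orla:19, Uma:18, Ursula:14, Zubin:26.
The smallest farness is 14, for Ursula, so Ursula has the highest closeness.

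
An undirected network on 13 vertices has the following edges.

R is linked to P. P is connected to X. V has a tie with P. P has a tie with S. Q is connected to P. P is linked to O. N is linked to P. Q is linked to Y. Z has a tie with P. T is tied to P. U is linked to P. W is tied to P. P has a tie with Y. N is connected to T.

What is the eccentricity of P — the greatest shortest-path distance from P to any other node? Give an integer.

1

Distances from P: N:1, O:1, Q:1, R:1, S:1, T:1, U:1, V:1, W:1, X:1, Y:1, Z:1.
The largest is 1 (to V, R, O, Y, N, Z, Q, X, T, U, S, and W), so the eccentricity of P is 1.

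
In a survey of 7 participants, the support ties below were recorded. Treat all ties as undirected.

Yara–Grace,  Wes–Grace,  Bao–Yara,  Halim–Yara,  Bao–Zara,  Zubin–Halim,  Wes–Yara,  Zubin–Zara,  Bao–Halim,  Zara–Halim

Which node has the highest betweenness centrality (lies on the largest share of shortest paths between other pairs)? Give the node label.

Unnormalized betweenness of each node: Bao:3/2, Grace:0, Halim:5, Wes:0, Yara:8, Zara:1/2, Zubin:0.
Yara has the largest value, 8, making it the main broker — the node through which the most shortest paths run.

Yara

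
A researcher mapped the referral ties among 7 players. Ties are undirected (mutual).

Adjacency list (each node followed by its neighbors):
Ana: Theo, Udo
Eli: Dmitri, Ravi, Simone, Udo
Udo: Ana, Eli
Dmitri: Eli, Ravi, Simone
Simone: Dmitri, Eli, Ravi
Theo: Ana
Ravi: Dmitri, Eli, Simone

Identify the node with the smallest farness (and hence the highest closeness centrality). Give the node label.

Farness (sum of distances to all others) for each node — Ana:13, Dmitri:12, Eli:9, Ravi:12, Simone:12, Theo:18, Udo:10.
The smallest farness is 9, for Eli, so Eli has the highest closeness.

Eli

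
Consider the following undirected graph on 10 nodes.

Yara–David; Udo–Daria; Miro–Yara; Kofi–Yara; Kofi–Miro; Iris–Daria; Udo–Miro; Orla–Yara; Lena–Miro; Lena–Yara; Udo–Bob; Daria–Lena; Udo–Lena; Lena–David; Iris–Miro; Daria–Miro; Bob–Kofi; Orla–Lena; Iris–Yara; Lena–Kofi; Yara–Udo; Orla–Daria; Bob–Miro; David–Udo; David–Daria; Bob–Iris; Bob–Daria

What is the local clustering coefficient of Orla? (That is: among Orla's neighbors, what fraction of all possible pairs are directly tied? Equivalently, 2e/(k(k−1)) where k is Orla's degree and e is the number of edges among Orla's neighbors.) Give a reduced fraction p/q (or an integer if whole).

2/3

Orla's neighbors: Daria, Lena, and Yara (k = 3).
Possible neighbor pairs: C(3,2) = 3. Edges among them: Daria–Lena, Lena–Yara → e = 2.
Clustering(Orla) = 2/3.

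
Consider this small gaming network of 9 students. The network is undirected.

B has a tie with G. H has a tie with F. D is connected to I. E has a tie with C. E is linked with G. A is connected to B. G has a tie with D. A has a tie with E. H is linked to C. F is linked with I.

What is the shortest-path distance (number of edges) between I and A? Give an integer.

One shortest route is I – D – G – B – A, which uses 4 edges, and at distance 3 from I we only reach {B, C, E}, which does not include A. So d(I,A) = 4.

4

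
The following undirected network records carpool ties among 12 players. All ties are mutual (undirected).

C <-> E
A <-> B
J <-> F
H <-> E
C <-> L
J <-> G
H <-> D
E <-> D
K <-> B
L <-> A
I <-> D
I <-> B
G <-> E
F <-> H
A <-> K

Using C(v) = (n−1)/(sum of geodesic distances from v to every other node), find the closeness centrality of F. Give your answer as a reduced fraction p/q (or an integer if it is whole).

11/32

Distances from F: A:5, B:4, C:3, D:2, E:2, G:2, H:1, I:3, J:1, K:5, L:4. Sum = 32.
n = 12, so closeness = 11/32.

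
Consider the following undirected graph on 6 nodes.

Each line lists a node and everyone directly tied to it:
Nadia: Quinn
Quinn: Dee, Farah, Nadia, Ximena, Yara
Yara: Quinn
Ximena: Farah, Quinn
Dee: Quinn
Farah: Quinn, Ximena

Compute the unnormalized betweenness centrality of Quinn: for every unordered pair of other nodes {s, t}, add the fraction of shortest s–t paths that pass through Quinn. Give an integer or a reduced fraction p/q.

Pairs whose geodesics pass through Quinn — Yara–Dee: 1; Yara–Ximena: 1; Yara–Nadia: 1; Yara–Farah: 1; Dee–Ximena: 1; Dee–Nadia: 1; Dee–Farah: 1; Ximena–Nadia: 1; Nadia–Farah: 1.
All other pairs contribute 0.
Summing the contributions gives betweenness(Quinn) = 9.

9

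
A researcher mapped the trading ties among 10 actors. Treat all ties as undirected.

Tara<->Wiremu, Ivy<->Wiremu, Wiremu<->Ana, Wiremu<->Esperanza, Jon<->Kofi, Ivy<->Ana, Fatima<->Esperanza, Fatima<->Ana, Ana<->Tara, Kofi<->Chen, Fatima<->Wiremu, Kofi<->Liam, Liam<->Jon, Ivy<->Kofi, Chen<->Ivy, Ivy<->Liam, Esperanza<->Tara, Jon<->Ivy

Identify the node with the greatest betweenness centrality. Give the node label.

Unnormalized betweenness of each node: Ana:16/3, Chen:0, Esperanza:1/3, Fatima:1/3, Ivy:21, Jon:0, Kofi:1, Liam:0, Tara:1/3, Wiremu:32/3.
Ivy has the largest value, 21, making it the main broker — the node through which the most shortest paths run.

Ivy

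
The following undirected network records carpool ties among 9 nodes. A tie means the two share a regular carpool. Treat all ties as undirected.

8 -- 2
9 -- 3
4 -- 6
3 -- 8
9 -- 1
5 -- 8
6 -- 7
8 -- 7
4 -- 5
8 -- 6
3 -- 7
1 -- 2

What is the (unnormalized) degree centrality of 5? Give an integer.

2

5 is directly tied to 4 and 8. That is 2 neighbors, so the degree of 5 is 2.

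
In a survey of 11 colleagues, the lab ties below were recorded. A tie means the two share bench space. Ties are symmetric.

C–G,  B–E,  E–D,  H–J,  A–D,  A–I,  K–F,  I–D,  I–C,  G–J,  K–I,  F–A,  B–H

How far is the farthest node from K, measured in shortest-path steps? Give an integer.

5

Distances from K: A:2, B:4, C:2, D:2, E:3, F:1, G:3, H:5, I:1, J:4.
The largest is 5 (to H), so the eccentricity of K is 5.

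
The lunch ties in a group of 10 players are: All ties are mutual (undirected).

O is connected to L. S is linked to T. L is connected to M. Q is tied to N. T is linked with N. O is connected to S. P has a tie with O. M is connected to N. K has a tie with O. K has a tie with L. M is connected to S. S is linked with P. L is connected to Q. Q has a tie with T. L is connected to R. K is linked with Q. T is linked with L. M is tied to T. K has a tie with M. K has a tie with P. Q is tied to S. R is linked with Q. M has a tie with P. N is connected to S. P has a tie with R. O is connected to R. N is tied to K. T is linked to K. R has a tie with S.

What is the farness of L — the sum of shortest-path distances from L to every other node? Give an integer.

Distances from L: K:1, M:1, N:2, O:1, P:2, Q:1, R:1, S:2, T:1.
Sum = 1 + 1 + 2 + 1 + 2 + 1 + 1 + 2 + 1 = 12.

12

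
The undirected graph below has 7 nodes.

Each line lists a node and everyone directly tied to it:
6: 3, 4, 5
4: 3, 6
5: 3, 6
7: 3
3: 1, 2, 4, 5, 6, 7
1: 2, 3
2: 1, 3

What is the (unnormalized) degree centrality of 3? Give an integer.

3 is directly tied to 1, 2, 4, 5, 6, and 7. That is 6 neighbors, so the degree of 3 is 6.

6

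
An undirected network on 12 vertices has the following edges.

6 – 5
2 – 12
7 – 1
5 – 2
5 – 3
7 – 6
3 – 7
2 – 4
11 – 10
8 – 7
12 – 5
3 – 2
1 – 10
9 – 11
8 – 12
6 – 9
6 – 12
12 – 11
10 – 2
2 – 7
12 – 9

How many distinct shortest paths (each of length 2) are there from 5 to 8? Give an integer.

1

The shortest distance is 2, and the only length-2 path is 5–12–8. So there is exactly 1 shortest path.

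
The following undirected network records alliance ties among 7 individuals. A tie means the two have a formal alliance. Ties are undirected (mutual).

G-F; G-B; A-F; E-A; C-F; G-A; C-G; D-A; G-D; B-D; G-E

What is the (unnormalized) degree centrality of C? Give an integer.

2

C is directly tied to F and G. That is 2 neighbors, so the degree of C is 2.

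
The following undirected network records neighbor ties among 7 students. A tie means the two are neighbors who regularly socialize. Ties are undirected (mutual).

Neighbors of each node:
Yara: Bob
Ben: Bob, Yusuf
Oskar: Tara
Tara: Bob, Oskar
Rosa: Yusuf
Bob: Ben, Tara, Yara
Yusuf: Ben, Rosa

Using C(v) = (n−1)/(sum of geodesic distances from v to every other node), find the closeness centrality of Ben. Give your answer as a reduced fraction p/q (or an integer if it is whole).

6/11

Distances from Ben: Bob:1, Oskar:3, Rosa:2, Tara:2, Yara:2, Yusuf:1. Sum = 11.
n = 7, so closeness = 6/11.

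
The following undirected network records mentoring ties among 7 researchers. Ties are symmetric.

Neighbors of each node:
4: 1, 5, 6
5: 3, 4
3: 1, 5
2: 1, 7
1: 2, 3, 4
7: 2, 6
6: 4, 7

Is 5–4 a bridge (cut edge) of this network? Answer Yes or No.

No

Even without that edge, 5 still reaches 4 via 5 – 3 – 1 – 4, so the network stays connected. Not a bridge.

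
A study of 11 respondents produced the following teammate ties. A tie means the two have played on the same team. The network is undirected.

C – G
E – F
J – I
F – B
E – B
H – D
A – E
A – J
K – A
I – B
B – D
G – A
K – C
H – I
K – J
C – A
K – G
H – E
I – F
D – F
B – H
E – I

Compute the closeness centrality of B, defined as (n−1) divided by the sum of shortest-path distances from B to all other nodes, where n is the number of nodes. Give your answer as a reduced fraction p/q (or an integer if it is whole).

Distances from B: A:2, C:3, D:1, E:1, F:1, G:3, H:1, I:1, J:2, K:3. Sum = 18.
n = 11, so closeness = 10/18 = 5/9.

5/9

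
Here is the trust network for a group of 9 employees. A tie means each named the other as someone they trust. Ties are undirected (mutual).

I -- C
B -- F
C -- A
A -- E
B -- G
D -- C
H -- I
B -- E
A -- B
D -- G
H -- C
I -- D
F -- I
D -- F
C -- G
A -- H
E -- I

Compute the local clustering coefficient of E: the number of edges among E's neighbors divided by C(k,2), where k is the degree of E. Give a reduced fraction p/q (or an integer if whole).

E's neighbors: A, B, and I (k = 3).
Possible neighbor pairs: C(3,2) = 3. Edges among them: A–B → e = 1.
Clustering(E) = 1/3.

1/3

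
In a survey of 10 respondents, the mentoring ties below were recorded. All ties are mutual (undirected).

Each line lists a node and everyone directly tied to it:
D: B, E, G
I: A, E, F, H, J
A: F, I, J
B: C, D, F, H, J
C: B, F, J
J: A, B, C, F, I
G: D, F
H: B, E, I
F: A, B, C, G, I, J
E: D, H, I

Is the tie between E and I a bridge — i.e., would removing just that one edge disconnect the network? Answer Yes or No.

Even without that edge, E still reaches I via E – H – I, so the network stays connected. Not a bridge.

No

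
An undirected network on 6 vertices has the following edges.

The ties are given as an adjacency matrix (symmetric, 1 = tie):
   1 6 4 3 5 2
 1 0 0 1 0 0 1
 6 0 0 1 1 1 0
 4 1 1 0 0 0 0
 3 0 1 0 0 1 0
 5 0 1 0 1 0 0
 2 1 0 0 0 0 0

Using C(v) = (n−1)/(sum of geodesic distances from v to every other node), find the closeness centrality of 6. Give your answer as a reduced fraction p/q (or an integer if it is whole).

Distances from 6: 1:2, 2:3, 3:1, 4:1, 5:1. Sum = 8.
n = 6, so closeness = 5/8.

5/8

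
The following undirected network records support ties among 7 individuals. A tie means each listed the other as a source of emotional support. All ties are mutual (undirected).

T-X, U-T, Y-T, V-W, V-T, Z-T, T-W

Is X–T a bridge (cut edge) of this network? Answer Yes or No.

Without the X–T edge there is no alternate route between X and T, so the network disconnects. It is a bridge.

Yes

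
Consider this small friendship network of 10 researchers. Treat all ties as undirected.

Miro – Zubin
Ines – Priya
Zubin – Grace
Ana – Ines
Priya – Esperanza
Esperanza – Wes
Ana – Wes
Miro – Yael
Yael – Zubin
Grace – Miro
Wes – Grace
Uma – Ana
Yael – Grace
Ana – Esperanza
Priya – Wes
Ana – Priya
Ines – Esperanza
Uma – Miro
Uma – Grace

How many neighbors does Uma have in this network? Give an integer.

Uma is directly tied to Ana, Grace, and Miro. That is 3 neighbors, so the degree of Uma is 3.

3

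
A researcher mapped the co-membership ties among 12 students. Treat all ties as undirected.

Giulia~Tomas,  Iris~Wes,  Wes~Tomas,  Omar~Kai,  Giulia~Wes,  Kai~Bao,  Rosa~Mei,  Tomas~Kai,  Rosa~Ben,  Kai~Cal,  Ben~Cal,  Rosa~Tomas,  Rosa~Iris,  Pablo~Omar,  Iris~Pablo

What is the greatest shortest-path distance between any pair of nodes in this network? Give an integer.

Eccentricity of each node (its greatest distance to any other): Bao:4, Ben:3, Cal:3, Giulia:3, Iris:4, Kai:3, Mei:4, Omar:4, Pablo:3, Rosa:3, Tomas:3, Wes:3.
The maximum eccentricity is 4, realized for instance by the pair Omar–Mei via Omar – Pablo – Iris – Rosa – Mei. So the diameter is 4.

4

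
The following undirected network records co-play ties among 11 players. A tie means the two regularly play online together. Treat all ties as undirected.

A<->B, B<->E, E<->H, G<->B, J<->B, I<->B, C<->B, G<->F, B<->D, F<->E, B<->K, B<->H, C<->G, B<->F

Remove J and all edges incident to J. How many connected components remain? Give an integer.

1

J's neighbors (B) remain reachable from one another through other ties, so the rest of the network stays in one piece.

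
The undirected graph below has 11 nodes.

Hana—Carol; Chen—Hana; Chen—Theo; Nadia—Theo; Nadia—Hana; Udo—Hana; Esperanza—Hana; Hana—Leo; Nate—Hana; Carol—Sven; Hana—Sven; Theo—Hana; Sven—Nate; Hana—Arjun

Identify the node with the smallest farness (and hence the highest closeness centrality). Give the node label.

Hana

Farness (sum of distances to all others) for each node — Arjun:19, Carol:18, Chen:18, Esperanza:19, Hana:10, Leo:19, Nadia:18, Nate:18, Sven:17, Theo:17, Udo:19.
The smallest farness is 10, for Hana, so Hana has the highest closeness.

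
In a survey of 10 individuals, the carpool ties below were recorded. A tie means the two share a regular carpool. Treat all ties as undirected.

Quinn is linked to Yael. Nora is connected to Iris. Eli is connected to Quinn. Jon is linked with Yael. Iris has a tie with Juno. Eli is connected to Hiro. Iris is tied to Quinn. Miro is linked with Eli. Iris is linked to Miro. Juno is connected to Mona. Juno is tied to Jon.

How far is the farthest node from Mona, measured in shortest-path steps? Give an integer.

5

Distances from Mona: Eli:4, Hiro:5, Iris:2, Jon:2, Juno:1, Miro:3, Nora:3, Quinn:3, Yael:3.
The largest is 5 (to Hiro), so the eccentricity of Mona is 5.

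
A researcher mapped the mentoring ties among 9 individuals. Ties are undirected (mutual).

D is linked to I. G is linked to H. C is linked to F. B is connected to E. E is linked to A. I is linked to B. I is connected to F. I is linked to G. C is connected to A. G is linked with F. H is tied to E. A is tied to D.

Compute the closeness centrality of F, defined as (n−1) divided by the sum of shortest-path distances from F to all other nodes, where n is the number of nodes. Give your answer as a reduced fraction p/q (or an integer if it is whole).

4/7

Distances from F: A:2, B:2, C:1, D:2, E:3, G:1, H:2, I:1. Sum = 14.
n = 9, so closeness = 8/14 = 4/7.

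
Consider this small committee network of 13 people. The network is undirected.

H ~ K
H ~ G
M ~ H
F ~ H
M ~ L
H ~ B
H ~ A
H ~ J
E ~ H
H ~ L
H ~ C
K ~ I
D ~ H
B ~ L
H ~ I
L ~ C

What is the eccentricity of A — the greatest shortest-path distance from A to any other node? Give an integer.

2

Distances from A: B:2, C:2, D:2, E:2, F:2, G:2, H:1, I:2, J:2, K:2, L:2, M:2.
The largest is 2 (to L, E, F, C, J, I, M, K, G, B, and D), so the eccentricity of A is 2.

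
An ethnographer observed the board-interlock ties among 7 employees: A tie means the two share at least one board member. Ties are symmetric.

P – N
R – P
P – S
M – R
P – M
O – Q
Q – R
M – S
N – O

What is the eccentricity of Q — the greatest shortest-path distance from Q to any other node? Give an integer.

Distances from Q: M:2, N:2, O:1, P:2, R:1, S:3.
The largest is 3 (to S), so the eccentricity of Q is 3.

3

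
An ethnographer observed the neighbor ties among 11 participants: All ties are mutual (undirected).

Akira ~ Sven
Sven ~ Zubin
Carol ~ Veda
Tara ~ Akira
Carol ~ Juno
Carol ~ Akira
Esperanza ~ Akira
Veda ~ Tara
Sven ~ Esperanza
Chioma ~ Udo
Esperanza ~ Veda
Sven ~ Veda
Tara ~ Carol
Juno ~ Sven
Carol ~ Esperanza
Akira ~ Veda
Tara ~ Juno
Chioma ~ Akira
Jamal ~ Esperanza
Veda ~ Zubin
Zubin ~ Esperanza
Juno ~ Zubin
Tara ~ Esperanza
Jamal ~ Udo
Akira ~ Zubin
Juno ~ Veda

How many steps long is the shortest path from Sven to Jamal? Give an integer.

2

One shortest route is Sven – Esperanza – Jamal, which uses 2 edges, and Sven and Jamal are not directly tied, so nothing shorter exists. So d(Sven,Jamal) = 2.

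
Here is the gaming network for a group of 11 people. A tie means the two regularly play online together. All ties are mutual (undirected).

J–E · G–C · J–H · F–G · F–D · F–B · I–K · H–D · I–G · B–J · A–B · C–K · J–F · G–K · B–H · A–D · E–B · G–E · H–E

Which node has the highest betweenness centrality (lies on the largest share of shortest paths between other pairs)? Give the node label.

Unnormalized betweenness of each node: A:1/3, B:19/3, C:0, D:8/3, E:28/3, F:23/2, G:131/6, H:11/6, I:0, J:2/3, K:1/2.
G has the largest value, 131/6, making it the main broker — the node through which the most shortest paths run.

G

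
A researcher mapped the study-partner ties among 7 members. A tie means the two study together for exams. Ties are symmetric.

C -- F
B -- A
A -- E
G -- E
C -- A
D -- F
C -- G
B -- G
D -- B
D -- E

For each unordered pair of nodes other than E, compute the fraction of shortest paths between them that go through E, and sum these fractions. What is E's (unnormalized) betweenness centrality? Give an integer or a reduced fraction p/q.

4/3

Pairs whose geodesics pass through E — G–A: 1/3; G–D: 1/2; A–D: 1/2.
All other pairs contribute 0.
Summing the contributions gives betweenness(E) = 4/3.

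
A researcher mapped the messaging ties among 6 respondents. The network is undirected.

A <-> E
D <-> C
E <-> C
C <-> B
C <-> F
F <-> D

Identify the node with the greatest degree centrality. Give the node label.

C

Degrees — A:1, B:1, C:4, D:2, E:2, F:2.
The maximum is 4, attained only by C.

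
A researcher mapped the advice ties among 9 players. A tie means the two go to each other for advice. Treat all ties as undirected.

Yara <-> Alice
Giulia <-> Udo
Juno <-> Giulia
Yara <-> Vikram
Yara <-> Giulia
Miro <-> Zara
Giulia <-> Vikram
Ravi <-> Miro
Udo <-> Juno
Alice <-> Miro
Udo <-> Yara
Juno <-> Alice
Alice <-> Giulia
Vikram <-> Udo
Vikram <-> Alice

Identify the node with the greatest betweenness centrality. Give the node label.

Unnormalized betweenness of each node: Alice:47/3, Giulia:5/3, Juno:1, Miro:13, Ravi:0, Udo:2/3, Vikram:1, Yara:1, Zara:0.
Alice has the largest value, 47/3, making it the main broker — the node through which the most shortest paths run.

Alice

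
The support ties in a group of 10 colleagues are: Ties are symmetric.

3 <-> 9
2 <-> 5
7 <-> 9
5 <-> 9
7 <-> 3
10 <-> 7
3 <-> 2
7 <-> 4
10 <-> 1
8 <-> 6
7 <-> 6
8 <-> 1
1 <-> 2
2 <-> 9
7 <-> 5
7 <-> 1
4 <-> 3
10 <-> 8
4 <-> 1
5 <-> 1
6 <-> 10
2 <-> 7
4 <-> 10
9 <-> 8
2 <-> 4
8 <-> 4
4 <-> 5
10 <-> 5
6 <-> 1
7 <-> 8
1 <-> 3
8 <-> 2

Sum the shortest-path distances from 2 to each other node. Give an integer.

11

Distances from 2: 1:1, 3:1, 4:1, 5:1, 6:2, 7:1, 8:1, 9:1, 10:2.
Sum = 1 + 1 + 1 + 1 + 2 + 1 + 1 + 1 + 2 = 11.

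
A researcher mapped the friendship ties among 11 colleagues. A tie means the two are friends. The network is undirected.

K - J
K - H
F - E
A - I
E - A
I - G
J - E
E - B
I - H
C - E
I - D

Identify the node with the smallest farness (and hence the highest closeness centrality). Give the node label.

Farness (sum of distances to all others) for each node — A:19, B:27, C:27, D:29, E:18, F:27, G:29, H:25, I:20, J:23, K:24.
The smallest farness is 18, for E, so E has the highest closeness.

E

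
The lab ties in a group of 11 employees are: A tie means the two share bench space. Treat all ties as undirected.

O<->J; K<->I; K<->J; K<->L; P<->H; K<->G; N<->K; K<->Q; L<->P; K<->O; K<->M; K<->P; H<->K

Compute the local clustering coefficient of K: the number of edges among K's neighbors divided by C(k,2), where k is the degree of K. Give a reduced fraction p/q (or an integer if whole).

K's neighbors: G, H, I, J, L, M, N, O, P, and Q (k = 10).
Possible neighbor pairs: C(10,2) = 45. Edges among them: H–P, J–O, L–P → e = 3.
Clustering(K) = 3/45 = 1/15.

1/15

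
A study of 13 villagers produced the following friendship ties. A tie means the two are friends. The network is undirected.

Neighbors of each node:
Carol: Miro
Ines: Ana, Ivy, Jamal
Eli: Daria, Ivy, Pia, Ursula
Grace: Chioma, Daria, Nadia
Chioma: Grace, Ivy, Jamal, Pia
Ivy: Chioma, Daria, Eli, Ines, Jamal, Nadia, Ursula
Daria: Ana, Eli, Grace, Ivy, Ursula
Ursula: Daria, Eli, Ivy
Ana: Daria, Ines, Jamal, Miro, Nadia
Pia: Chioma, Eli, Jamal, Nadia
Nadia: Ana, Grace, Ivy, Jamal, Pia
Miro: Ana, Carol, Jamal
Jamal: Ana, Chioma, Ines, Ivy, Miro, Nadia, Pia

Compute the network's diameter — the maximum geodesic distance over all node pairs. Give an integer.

4

Eccentricity of each node (its greatest distance to any other): Ana:2, Carol:4, Chioma:3, Daria:3, Eli:4, Grace:4, Ines:3, Ivy:3, Jamal:2, Miro:3, Nadia:3, Pia:3, Ursula:4.
The maximum eccentricity is 4, realized for instance by the pair Carol–Ursula via Carol – Miro – Ana – Daria – Ursula. So the diameter is 4.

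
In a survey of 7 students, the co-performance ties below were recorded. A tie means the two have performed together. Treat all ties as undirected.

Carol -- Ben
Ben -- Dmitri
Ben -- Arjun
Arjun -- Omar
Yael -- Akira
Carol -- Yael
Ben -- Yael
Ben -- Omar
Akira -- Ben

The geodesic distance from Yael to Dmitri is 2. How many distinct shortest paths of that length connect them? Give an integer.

1

The shortest distance is 2, and the only length-2 path is Yael–Ben–Dmitri. So there is exactly 1 shortest path.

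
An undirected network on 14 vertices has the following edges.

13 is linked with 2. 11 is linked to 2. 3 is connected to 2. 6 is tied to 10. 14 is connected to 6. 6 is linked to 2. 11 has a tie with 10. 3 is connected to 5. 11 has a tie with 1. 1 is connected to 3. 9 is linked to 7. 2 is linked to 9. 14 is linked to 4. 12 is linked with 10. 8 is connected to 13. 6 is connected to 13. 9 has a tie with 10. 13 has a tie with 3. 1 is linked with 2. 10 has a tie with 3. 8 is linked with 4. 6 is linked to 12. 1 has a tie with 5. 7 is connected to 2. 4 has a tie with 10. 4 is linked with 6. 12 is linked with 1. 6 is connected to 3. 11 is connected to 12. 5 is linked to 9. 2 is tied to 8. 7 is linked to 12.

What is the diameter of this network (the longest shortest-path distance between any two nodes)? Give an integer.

Eccentricity of each node (its greatest distance to any other): 1:3, 2:2, 3:2, 4:3, 5:3, 6:2, 7:3, 8:3, 9:3, 10:2, 11:3, 12:3, 13:2, 14:3.
The maximum eccentricity is 3, realized for instance by the pair 12–8 via 12 – 1 – 2 – 8. So the diameter is 3.

3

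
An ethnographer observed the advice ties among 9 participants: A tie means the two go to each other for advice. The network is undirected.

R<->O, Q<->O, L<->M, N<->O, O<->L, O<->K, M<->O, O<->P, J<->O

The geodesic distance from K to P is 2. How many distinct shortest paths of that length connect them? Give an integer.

The shortest distance is 2, and the only length-2 path is K–O–P. So there is exactly 1 shortest path.

1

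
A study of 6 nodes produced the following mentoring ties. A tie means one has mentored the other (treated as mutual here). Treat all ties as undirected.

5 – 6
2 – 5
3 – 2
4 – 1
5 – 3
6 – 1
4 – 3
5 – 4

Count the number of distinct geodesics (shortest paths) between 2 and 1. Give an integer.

3

The shortest distance is 3. The length-3 paths are: 2–5–4–1; 2–3–4–1; 2–5–6–1.
That gives 3 distinct shortest paths.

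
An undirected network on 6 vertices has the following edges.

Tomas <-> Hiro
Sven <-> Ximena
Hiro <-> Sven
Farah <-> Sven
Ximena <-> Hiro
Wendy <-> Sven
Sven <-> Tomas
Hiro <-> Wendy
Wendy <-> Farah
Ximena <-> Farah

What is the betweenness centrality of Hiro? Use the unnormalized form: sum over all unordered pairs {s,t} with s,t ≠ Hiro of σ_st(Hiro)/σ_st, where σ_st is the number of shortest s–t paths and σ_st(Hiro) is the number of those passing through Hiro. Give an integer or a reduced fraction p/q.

Pairs whose geodesics pass through Hiro — Ximena–Tomas: 1/2; Ximena–Wendy: 1/3; Tomas–Wendy: 1/2.
All other pairs contribute 0.
Summing the contributions gives betweenness(Hiro) = 4/3.

4/3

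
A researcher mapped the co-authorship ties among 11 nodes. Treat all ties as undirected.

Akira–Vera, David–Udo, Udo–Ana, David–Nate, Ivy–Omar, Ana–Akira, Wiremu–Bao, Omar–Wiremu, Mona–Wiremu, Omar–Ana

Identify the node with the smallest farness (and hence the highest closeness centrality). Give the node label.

Ana

Farness (sum of distances to all others) for each node — Akira:27, Ana:20, Bao:35, David:32, Ivy:30, Mona:35, Nate:41, Omar:21, Udo:25, Vera:36, Wiremu:26.
The smallest farness is 20, for Ana, so Ana has the highest closeness.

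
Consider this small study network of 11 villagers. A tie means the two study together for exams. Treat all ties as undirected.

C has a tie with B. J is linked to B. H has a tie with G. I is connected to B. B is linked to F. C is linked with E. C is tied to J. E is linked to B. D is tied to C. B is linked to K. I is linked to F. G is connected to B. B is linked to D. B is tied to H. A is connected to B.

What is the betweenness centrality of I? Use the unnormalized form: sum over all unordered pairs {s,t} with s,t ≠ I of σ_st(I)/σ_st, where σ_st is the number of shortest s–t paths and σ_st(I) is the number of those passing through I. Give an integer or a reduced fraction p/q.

No shortest path between any pair of other nodes passes through I.
Summing the contributions gives betweenness(I) = 0.

0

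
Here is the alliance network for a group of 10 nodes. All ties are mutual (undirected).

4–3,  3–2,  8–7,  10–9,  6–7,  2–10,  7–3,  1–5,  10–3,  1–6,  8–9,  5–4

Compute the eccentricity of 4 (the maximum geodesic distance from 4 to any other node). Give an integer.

3

Distances from 4: 1:2, 2:2, 3:1, 5:1, 6:3, 7:2, 8:3, 9:3, 10:2.
The largest is 3 (to 6, 8, and 9), so the eccentricity of 4 is 3.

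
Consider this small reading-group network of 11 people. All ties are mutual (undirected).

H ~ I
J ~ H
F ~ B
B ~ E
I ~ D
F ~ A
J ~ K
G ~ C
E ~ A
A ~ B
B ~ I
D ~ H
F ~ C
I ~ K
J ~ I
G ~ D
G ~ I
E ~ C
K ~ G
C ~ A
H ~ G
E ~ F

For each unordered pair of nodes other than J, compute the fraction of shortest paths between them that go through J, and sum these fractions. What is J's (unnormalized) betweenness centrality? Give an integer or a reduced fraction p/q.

Pairs whose geodesics pass through J — H–K: 1/3.
All other pairs contribute 0.
Summing the contributions gives betweenness(J) = 1/3.

1/3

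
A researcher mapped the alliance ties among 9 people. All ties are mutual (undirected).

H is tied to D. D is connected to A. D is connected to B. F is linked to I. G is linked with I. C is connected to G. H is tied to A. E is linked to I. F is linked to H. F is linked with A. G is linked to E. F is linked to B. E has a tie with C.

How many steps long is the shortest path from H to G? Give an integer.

3

One shortest route is H – F – I – G, which uses 3 edges, and at distance 2 from H we only reach {B, I}, which does not include G. So d(H,G) = 3.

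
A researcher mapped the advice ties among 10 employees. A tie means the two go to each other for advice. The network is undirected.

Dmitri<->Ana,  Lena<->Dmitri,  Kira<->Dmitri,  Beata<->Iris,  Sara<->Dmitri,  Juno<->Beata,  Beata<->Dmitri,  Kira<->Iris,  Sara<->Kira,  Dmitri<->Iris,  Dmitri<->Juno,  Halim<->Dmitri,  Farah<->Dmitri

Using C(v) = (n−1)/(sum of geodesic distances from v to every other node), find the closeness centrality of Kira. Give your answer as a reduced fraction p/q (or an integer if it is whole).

Distances from Kira: Ana:2, Beata:2, Dmitri:1, Farah:2, Halim:2, Iris:1, Juno:2, Lena:2, Sara:1. Sum = 15.
n = 10, so closeness = 9/15 = 3/5.

3/5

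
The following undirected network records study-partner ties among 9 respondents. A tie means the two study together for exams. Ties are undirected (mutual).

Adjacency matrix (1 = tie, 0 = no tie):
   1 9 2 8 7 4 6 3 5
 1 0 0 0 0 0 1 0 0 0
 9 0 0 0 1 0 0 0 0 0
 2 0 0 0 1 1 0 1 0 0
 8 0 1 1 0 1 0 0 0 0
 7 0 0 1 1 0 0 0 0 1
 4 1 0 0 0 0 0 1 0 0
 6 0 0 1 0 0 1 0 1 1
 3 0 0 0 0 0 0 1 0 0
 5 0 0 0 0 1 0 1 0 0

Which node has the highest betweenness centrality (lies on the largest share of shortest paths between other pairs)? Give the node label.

6

Unnormalized betweenness of each node: 1:0, 2:10, 3:0, 4:7, 5:2, 6:35/2, 7:5/2, 8:7, 9:0.
6 has the largest value, 35/2, making it the main broker — the node through which the most shortest paths run.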